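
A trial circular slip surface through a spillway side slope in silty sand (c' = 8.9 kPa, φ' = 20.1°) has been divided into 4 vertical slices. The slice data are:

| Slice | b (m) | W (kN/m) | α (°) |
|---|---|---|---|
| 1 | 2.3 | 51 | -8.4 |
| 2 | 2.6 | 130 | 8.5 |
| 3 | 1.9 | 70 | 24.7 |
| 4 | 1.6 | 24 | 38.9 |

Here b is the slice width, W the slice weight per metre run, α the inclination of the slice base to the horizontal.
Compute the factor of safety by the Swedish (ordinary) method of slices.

FS = 3.15

Ordinary method of slices: FS = Σ[c'·Δl_i + (W_i cosα_i)·tanφ'] / Σ W_i sinα_i, with Δl_i = b_i / cosα_i.
Slice 1: Δl = 2.3/cos(-8.4°) = 2.325 m; N'_1 = 51·cos(-8.4°) = 50.5; c'Δl = 20.69; W sinα = -7.5
Slice 2: Δl = 2.6/cos8.5° = 2.629 m; N'_2 = 130·cos8.5° = 128.6; c'Δl = 23.40; W sinα = 19.2
Slice 3: Δl = 1.9/cos24.7° = 2.091 m; N'_3 = 70·cos24.7° = 63.6; c'Δl = 18.61; W sinα = 29.3
Slice 4: Δl = 1.6/cos38.9° = 2.056 m; N'_4 = 24·cos38.9° = 18.7; c'Δl = 18.30; W sinα = 15.1
Σc'Δl = 81.0 kN/m; ΣN' = 261.3 kN/m; ΣW sinα = 56.1 kN/m
Resisting = 81.0 + 261.3·tan20.1° = 81.0 + 95.6 = 176.6 kN/m
FS = 176.6 / 56.1 = 3.149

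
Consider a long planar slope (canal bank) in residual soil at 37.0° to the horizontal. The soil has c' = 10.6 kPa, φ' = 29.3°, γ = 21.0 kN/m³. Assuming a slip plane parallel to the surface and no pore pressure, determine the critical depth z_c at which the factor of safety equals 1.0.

z_c = 4.11 m

Setting FS = 1.00 in FS = [c' + γz cos²β tanφ'] / [γz sinβ cosβ] and solving for z:
z = c' / [γ cosβ (FS·sinβ − cosβ·tanφ')]
  = 10.6 / [21.0·cos37.0°·(1.00·sin37.0° − cos37.0°·tan29.3°)]
  = 10.6 / [21.0·0.7986·(1.00·0.6018 − 0.7986·0.5612)]
  = 10.6 / 2.5768 = 4.114 m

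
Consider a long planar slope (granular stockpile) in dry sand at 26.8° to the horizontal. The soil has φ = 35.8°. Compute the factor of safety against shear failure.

FS = 1.43

For a dry cohesionless infinite slope the factor of safety is FS = tanφ / tanβ.
FS = tan35.8° / tan26.8° = 0.7212 / 0.5051 = 1.428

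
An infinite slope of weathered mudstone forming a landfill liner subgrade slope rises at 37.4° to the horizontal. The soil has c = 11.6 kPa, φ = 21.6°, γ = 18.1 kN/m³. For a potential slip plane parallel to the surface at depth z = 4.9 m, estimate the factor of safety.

FS = 0.79

For an infinite slope with a slip plane parallel to the surface (no pore pressure): FS = [c + γz cos²β tanφ] / [γz sinβ cosβ].
γz = 18.1·4.9 = 88.69 kN/m²
Numerator = 11.6 + 88.69·cos²37.4°·tan21.6° = 11.6 + 88.69·0.6311·0.3959 = 33.761 kPa
Denominator = 88.69·sin37.4°·cos37.4° = 88.69·0.6074·0.7944 = 42.794 kPa
FS = 33.761 / 42.794 = 0.789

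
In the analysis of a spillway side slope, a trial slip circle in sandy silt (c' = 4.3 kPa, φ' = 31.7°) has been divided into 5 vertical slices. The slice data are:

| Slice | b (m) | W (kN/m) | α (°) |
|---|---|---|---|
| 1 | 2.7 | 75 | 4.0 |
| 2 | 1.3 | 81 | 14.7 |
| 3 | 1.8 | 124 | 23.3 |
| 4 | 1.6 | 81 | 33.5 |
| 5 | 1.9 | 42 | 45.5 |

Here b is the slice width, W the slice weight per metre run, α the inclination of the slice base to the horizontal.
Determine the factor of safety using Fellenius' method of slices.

FS = 1.81

Ordinary method of slices: FS = Σ[c'·Δl_i + (W_i cosα_i)·tanφ'] / Σ W_i sinα_i, with Δl_i = b_i / cosα_i.
Slice 1: Δl = 2.7/cos4.0° = 2.707 m; N'_1 = 75·cos4.0° = 74.8; c'Δl = 11.64; W sinα = 5.2
Slice 2: Δl = 1.3/cos14.7° = 1.344 m; N'_2 = 81·cos14.7° = 78.3; c'Δl = 5.78; W sinα = 20.6
Slice 3: Δl = 1.8/cos23.3° = 1.960 m; N'_3 = 124·cos23.3° = 113.9; c'Δl = 8.43; W sinα = 49.0
Slice 4: Δl = 1.6/cos33.5° = 1.919 m; N'_4 = 81·cos33.5° = 67.5; c'Δl = 8.25; W sinα = 44.7
Slice 5: Δl = 1.9/cos45.5° = 2.711 m; N'_5 = 42·cos45.5° = 29.4; c'Δl = 11.66; W sinα = 30.0
Σc'Δl = 45.8 kN/m; ΣN' = 364.0 kN/m; ΣW sinα = 149.5 kN/m
Resisting = 45.8 + 364.0·tan31.7° = 45.8 + 224.8 = 270.6 kN/m
FS = 270.6 / 149.5 = 1.810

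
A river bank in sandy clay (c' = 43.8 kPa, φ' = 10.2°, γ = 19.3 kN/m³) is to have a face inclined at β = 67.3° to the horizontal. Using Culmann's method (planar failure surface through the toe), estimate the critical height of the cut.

Culmann's analysis gives the critical failure plane at α_cr = (β + φ')/2 = (67.3 + 10.2)/2 = 38.8°, and the critical height
H_c = (4c'/γ) · sinβ cosφ' / [1 − cos(β − φ')]
    = (4·43.8/19.3) · sin67.3°·cos10.2° / [1 − cos(57.1°)]
    = 9.078 · 0.9225·0.9842 / [1 − 0.5432]
    = 9.078 · 0.9080 / 0.4568
    = 18.04 m

H_c = 18.04 m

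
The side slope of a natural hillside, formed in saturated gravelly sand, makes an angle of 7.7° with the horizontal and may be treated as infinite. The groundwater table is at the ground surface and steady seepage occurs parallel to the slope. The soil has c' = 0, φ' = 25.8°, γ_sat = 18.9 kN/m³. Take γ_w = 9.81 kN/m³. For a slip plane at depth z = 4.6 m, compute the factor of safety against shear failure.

With seepage parallel to the slope and the water table at the surface, the effective normal stress on the slip plane uses the buoyant unit weight γ' = γ_sat − γ_w while the driving shear stress uses γ_sat:
FS = [c' + γ' z cos²β tanφ'] / [γ_sat z sinβ cosβ]
(For c' = 0 this reduces to FS = (γ'/γ_sat)·tanφ'/tanβ.)
γ' = 18.9 − 9.81 = 9.09 kN/m³
Numerator = 0.0 + 9.09·4.6·cos²7.7°·tan25.8° = 0.0 + 9.09·4.6·0.9820·0.4834 = 19.851 kPa
Denominator = 18.9·4.6·sin7.7°·cos7.7° = 18.9·4.6·0.1340·0.9910 = 11.544 kPa
FS = 19.851 / 11.544 = 1.720

FS = 1.72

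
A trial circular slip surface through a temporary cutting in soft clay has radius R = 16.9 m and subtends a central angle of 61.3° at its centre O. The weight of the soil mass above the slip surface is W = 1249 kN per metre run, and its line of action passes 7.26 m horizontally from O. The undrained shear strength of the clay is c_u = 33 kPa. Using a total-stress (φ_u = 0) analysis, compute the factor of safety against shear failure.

Taking moments about the centre O, the resisting moment is provided by the undrained shear strength acting along the arc:
Arc length L_a = R·θ = 16.9·(61.3°·π/180) = 16.9·1.0699 = 18.08 m
M_R = c_u·L_a·R = 33·18.08·16.9 = 10083.8 kN·m/m
M_D = W·d = 1249·7.26 = 9067.7 kN·m/m
FS = M_R / M_D = 10083.8 / 9067.7 = 1.112

FS = 1.11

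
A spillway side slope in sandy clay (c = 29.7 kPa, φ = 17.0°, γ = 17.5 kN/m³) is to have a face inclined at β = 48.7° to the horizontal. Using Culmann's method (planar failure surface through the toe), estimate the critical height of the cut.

Culmann's analysis gives the critical failure plane at α_cr = (β + φ)/2 = (48.7 + 17.0)/2 = 32.9°, and the critical height
H_c = (4c/γ) · sinβ cosφ / [1 − cos(β − φ)]
    = (4·29.7/17.5) · sin48.7°·cos17.0° / [1 − cos(31.7°)]
    = 6.789 · 0.7513·0.9563 / [1 − 0.8508]
    = 6.789 · 0.7184 / 0.1492
    = 32.69 m

H_c = 32.69 m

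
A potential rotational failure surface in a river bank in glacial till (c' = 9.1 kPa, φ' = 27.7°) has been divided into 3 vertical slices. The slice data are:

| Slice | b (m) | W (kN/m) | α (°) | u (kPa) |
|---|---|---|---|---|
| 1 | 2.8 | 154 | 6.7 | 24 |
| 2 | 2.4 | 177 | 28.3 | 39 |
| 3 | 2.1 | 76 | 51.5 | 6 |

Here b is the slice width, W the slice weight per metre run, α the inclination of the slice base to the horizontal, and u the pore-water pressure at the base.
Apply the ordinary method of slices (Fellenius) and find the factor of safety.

Ordinary method of slices: FS = Σ[c'·Δl_i + (W_i cosα_i − u_i·Δl_i)·tanφ'] / Σ W_i sinα_i, with Δl_i = b_i / cosα_i.
Slice 1: Δl = 2.8/cos6.7° = 2.819 m; N'_1 = 154·cos6.7° − 24·2.819 = 85.3; c'Δl = 25.66; W sinα = 18.0
Slice 2: Δl = 2.4/cos28.3° = 2.726 m; N'_2 = 177·cos28.3° − 39·2.726 = 49.5; c'Δl = 24.80; W sinα = 83.9
Slice 3: Δl = 2.1/cos51.5° = 3.373 m; N'_3 = 76·cos51.5° − 6·3.373 = 27.1; c'Δl = 30.70; W sinα = 59.5
Σc'Δl = 81.2 kN/m; ΣN' = 161.9 kN/m; ΣW sinα = 161.4 kN/m
Resisting = 81.2 + 161.9·tan27.7° = 81.2 + 85.0 = 166.2 kN/m
FS = 166.2 / 161.4 = 1.030

FS = 1.03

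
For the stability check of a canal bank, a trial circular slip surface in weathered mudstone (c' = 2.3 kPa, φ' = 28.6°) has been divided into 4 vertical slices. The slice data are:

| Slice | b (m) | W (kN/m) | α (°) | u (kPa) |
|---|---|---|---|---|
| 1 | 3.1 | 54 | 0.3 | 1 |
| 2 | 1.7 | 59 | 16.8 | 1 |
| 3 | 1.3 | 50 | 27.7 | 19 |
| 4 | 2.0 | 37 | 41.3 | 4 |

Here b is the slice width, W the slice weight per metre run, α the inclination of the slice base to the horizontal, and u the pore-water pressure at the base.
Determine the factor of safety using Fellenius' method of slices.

Ordinary method of slices: FS = Σ[c'·Δl_i + (W_i cosα_i − u_i·Δl_i)·tanφ'] / Σ W_i sinα_i, with Δl_i = b_i / cosα_i.
Slice 1: Δl = 3.1/cos0.3° = 3.100 m; N'_1 = 54·cos0.3° − 1·3.100 = 50.9; c'Δl = 7.13; W sinα = 0.3
Slice 2: Δl = 1.7/cos16.8° = 1.776 m; N'_2 = 59·cos16.8° − 1·1.776 = 54.7; c'Δl = 4.08; W sinα = 17.1
Slice 3: Δl = 1.3/cos27.7° = 1.468 m; N'_3 = 50·cos27.7° − 19·1.468 = 16.4; c'Δl = 3.38; W sinα = 23.2
Slice 4: Δl = 2.0/cos41.3° = 2.662 m; N'_4 = 37·cos41.3° − 4·2.662 = 17.1; c'Δl = 6.12; W sinα = 24.4
Σc'Δl = 20.7 kN/m; ΣN' = 139.1 kN/m; ΣW sinα = 65.0 kN/m
Resisting = 20.7 + 139.1·tan28.6° = 20.7 + 75.9 = 96.6 kN/m
FS = 96.6 / 65.0 = 1.486

FS = 1.49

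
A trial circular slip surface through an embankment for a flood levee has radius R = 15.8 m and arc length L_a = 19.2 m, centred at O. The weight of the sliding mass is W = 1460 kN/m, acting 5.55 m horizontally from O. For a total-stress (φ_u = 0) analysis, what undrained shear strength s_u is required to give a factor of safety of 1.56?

s_u = 41.7 kPa

FS = s_u·L_a·R / (W·d), so s_u = FS·W·d / (L_a·R).
s_u = 1.56·1460·5.55 / (19.20·15.8) = 12640.7 / 303.36 = 41.67 kPa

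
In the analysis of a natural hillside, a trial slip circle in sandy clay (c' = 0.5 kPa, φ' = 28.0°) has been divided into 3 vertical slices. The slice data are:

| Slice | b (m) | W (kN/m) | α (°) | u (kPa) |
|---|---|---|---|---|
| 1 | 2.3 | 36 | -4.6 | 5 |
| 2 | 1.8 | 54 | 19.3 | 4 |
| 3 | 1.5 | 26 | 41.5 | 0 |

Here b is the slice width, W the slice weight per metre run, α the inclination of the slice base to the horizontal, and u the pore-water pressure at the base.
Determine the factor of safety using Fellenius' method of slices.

FS = 1.54

Ordinary method of slices: FS = Σ[c'·Δl_i + (W_i cosα_i − u_i·Δl_i)·tanφ'] / Σ W_i sinα_i, with Δl_i = b_i / cosα_i.
Slice 1: Δl = 2.3/cos(-4.6°) = 2.307 m; N'_1 = 36·cos(-4.6°) − 5·2.307 = 24.3; c'Δl = 1.15; W sinα = -2.9
Slice 2: Δl = 1.8/cos19.3° = 1.907 m; N'_2 = 54·cos19.3° − 4·1.907 = 43.3; c'Δl = 0.95; W sinα = 17.8
Slice 3: Δl = 1.5/cos41.5° = 2.003 m; N'_3 = 26·cos41.5° − 0·2.003 = 19.5; c'Δl = 1.00; W sinα = 17.2
Σc'Δl = 3.1 kN/m; ΣN' = 87.2 kN/m; ΣW sinα = 32.2 kN/m
Resisting = 3.1 + 87.2·tan28.0° = 3.1 + 46.3 = 49.5 kN/m
FS = 49.5 / 32.2 = 1.536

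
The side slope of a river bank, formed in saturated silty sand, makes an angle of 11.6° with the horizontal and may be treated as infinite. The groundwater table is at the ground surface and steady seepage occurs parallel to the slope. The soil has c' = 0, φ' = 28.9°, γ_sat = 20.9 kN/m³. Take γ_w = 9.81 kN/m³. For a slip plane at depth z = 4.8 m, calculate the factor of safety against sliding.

With seepage parallel to the slope and the water table at the surface, the effective normal stress on the slip plane uses the buoyant unit weight γ' = γ_sat − γ_w while the driving shear stress uses γ_sat:
FS = [c' + γ' z cos²β tanφ'] / [γ_sat z sinβ cosβ]
(For c' = 0 this reduces to FS = (γ'/γ_sat)·tanφ'/tanβ.)
γ' = 20.9 − 9.81 = 11.09 kN/m³
Numerator = 0.0 + 11.09·4.8·cos²11.6°·tan28.9° = 0.0 + 11.09·4.8·0.9596·0.5520 = 28.198 kPa
Denominator = 20.9·4.8·sin11.6°·cos11.6° = 20.9·4.8·0.2011·0.9796 = 19.760 kPa
FS = 28.198 / 19.760 = 1.427

FS = 1.43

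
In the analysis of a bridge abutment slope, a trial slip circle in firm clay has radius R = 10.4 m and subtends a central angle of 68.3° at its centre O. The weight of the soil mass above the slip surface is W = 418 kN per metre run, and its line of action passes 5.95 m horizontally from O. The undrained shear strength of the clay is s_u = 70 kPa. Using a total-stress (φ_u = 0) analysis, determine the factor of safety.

FS = 3.63

Taking moments about the centre O, the resisting moment is provided by the undrained shear strength acting along the arc:
Arc length L_a = R·θ = 10.4·(68.3°·π/180) = 10.4·1.1921 = 12.40 m
M_R = s_u·L_a·R = 70·12.40·10.4 = 9025.3 kN·m/m
M_D = W·d = 418·5.95 = 2487.1 kN·m/m
FS = M_R / M_D = 9025.3 / 2487.1 = 3.629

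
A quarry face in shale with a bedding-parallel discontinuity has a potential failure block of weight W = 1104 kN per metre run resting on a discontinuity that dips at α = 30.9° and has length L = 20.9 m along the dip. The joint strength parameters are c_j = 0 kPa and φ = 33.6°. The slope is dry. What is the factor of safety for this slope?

Resolving the block weight along and normal to the plane and applying the Mohr–Coulomb strength on the joint:
N' = W cosα = 1104·cos30.9° = 947.3 kN/m
Driving force T = W sinα = 1104·sin30.9° = 566.9 kN/m
Resisting force R = c_j·L + N'·tanφ = 0·20.9 + 947.3·tan33.6° = 0.0 + 629.4 = 629.4 kN/m
FS = R / T = 629.4 / 566.9 = 1.110

FS = 1.11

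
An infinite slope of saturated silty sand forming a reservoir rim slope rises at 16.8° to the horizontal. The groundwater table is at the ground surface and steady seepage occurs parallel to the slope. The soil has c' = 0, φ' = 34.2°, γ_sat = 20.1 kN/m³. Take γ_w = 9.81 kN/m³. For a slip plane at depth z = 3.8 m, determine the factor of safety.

FS = 1.15

With seepage parallel to the slope and the water table at the surface, the effective normal stress on the slip plane uses the buoyant unit weight γ' = γ_sat − γ_w while the driving shear stress uses γ_sat:
FS = [c' + γ' z cos²β tanφ'] / [γ_sat z sinβ cosβ]
(For c' = 0 this reduces to FS = (γ'/γ_sat)·tanφ'/tanβ.)
γ' = 20.1 − 9.81 = 10.29 kN/m³
Numerator = 0.0 + 10.29·3.8·cos²16.8°·tan34.2° = 0.0 + 10.29·3.8·0.9165·0.6796 = 24.354 kPa
Denominator = 20.1·3.8·sin16.8°·cos16.8° = 20.1·3.8·0.2890·0.9573 = 21.134 kPa
FS = 24.354 / 21.134 = 1.152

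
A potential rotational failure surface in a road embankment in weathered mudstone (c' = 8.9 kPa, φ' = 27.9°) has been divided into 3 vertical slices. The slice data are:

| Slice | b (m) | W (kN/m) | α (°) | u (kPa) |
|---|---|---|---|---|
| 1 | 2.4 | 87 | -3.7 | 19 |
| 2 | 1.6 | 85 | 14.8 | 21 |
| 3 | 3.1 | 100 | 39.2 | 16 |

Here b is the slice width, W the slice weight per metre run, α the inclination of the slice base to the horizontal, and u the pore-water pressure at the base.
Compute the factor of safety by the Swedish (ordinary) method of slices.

Ordinary method of slices: FS = Σ[c'·Δl_i + (W_i cosα_i − u_i·Δl_i)·tanφ'] / Σ W_i sinα_i, with Δl_i = b_i / cosα_i.
Slice 1: Δl = 2.4/cos(-3.7°) = 2.405 m; N'_1 = 87·cos(-3.7°) − 19·2.405 = 41.1; c'Δl = 21.40; W sinα = -5.6
Slice 2: Δl = 1.6/cos14.8° = 1.655 m; N'_2 = 85·cos14.8° − 21·1.655 = 47.4; c'Δl = 14.73; W sinα = 21.7
Slice 3: Δl = 3.1/cos39.2° = 4.000 m; N'_3 = 100·cos39.2° − 16·4.000 = 13.5; c'Δl = 35.60; W sinα = 63.2
Σc'Δl = 71.7 kN/m; ΣN' = 102.0 kN/m; ΣW sinα = 79.3 kN/m
Resisting = 71.7 + 102.0·tan27.9° = 71.7 + 54.0 = 125.8 kN/m
FS = 125.8 / 79.3 = 1.586

FS = 1.59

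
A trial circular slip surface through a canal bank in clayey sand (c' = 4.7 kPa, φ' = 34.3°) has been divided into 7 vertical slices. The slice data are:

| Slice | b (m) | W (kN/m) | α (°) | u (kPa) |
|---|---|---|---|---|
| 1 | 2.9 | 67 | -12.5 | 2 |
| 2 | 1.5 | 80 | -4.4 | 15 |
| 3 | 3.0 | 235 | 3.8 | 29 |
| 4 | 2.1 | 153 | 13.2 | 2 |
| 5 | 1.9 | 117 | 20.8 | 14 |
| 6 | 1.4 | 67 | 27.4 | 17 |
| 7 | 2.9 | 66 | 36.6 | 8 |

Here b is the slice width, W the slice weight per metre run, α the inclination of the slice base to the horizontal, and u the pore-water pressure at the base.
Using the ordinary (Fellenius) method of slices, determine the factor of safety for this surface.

FS = 3.19

Ordinary method of slices: FS = Σ[c'·Δl_i + (W_i cosα_i − u_i·Δl_i)·tanφ'] / Σ W_i sinα_i, with Δl_i = b_i / cosα_i.
Slice 1: Δl = 2.9/cos(-12.5°) = 2.970 m; N'_1 = 67·cos(-12.5°) − 2·2.970 = 59.5; c'Δl = 13.96; W sinα = -14.5
Slice 2: Δl = 1.5/cos(-4.4°) = 1.504 m; N'_2 = 80·cos(-4.4°) − 15·1.504 = 57.2; c'Δl = 7.07; W sinα = -6.1
Slice 3: Δl = 3.0/cos3.8° = 3.007 m; N'_3 = 235·cos3.8° − 29·3.007 = 147.3; c'Δl = 14.13; W sinα = 15.6
Slice 4: Δl = 2.1/cos13.2° = 2.157 m; N'_4 = 153·cos13.2° − 2·2.157 = 144.6; c'Δl = 10.14; W sinα = 34.9
Slice 5: Δl = 1.9/cos20.8° = 2.032 m; N'_5 = 117·cos20.8° − 14·2.032 = 80.9; c'Δl = 9.55; W sinα = 41.5
Slice 6: Δl = 1.4/cos27.4° = 1.577 m; N'_6 = 67·cos27.4° − 17·1.577 = 32.7; c'Δl = 7.41; W sinα = 30.8
Slice 7: Δl = 2.9/cos36.6° = 3.612 m; N'_7 = 66·cos36.6° − 8·3.612 = 24.1; c'Δl = 16.98; W sinα = 39.4
Σc'Δl = 79.2 kN/m; ΣN' = 546.3 kN/m; ΣW sinα = 141.6 kN/m
Resisting = 79.2 + 546.3·tan34.3° = 79.2 + 372.7 = 451.9 kN/m
FS = 451.9 / 141.6 = 3.191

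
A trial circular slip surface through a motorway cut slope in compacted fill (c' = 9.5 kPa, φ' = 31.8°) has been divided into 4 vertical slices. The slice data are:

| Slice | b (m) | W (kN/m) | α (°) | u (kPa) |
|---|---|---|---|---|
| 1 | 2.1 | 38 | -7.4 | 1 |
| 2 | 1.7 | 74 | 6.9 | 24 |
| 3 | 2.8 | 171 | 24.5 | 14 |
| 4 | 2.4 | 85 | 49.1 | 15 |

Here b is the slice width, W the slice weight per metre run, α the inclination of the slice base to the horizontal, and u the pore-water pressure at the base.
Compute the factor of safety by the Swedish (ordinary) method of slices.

FS = 1.53

Ordinary method of slices: FS = Σ[c'·Δl_i + (W_i cosα_i − u_i·Δl_i)·tanφ'] / Σ W_i sinα_i, with Δl_i = b_i / cosα_i.
Slice 1: Δl = 2.1/cos(-7.4°) = 2.118 m; N'_1 = 38·cos(-7.4°) − 1·2.118 = 35.6; c'Δl = 20.12; W sinα = -4.9
Slice 2: Δl = 1.7/cos6.9° = 1.712 m; N'_2 = 74·cos6.9° − 24·1.712 = 32.4; c'Δl = 16.27; W sinα = 8.9
Slice 3: Δl = 2.8/cos24.5° = 3.077 m; N'_3 = 171·cos24.5° − 14·3.077 = 112.5; c'Δl = 29.23; W sinα = 70.9
Slice 4: Δl = 2.4/cos49.1° = 3.666 m; N'_4 = 85·cos49.1° − 15·3.666 = 0.7; c'Δl = 34.82; W sinα = 64.2
Σc'Δl = 100.4 kN/m; ΣN' = 181.1 kN/m; ΣW sinα = 139.2 kN/m
Resisting = 100.4 + 181.1·tan31.8° = 100.4 + 112.3 = 212.7 kN/m
FS = 212.7 / 139.2 = 1.529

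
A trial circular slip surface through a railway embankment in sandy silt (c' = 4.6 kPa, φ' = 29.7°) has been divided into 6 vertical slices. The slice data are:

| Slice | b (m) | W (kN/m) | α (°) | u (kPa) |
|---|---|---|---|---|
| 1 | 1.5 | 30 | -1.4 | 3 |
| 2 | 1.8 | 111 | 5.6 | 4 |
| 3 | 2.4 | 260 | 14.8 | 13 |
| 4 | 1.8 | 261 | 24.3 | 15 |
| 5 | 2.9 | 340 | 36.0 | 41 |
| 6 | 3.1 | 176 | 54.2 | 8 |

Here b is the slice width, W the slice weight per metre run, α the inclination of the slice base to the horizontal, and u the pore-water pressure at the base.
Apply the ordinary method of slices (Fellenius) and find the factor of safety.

Ordinary method of slices: FS = Σ[c'·Δl_i + (W_i cosα_i − u_i·Δl_i)·tanφ'] / Σ W_i sinα_i, with Δl_i = b_i / cosα_i.
Slice 1: Δl = 1.5/cos(-1.4°) = 1.500 m; N'_1 = 30·cos(-1.4°) − 3·1.500 = 25.5; c'Δl = 6.90; W sinα = -0.7
Slice 2: Δl = 1.8/cos5.6° = 1.809 m; N'_2 = 111·cos5.6° − 4·1.809 = 103.2; c'Δl = 8.32; W sinα = 10.8
Slice 3: Δl = 2.4/cos14.8° = 2.482 m; N'_3 = 260·cos14.8° − 13·2.482 = 219.1; c'Δl = 11.42; W sinα = 66.4
Slice 4: Δl = 1.8/cos24.3° = 1.975 m; N'_4 = 261·cos24.3° − 15·1.975 = 208.3; c'Δl = 9.08; W sinα = 107.4
Slice 5: Δl = 2.9/cos36.0° = 3.585 m; N'_5 = 340·cos36.0° − 41·3.585 = 128.1; c'Δl = 16.49; W sinα = 199.8
Slice 6: Δl = 3.1/cos54.2° = 5.300 m; N'_6 = 176·cos54.2° − 8·5.300 = 60.6; c'Δl = 24.38; W sinα = 142.7
Σc'Δl = 76.6 kN/m; ΣN' = 744.7 kN/m; ΣW sinα = 526.5 kN/m
Resisting = 76.6 + 744.7·tan29.7° = 76.6 + 424.8 = 501.4 kN/m
FS = 501.4 / 526.5 = 0.952

FS = 0.95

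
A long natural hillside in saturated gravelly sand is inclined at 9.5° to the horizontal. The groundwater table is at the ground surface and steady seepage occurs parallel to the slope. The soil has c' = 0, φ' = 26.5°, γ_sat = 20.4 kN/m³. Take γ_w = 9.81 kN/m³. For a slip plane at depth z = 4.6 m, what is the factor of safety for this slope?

With seepage parallel to the slope and the water table at the surface, the effective normal stress on the slip plane uses the buoyant unit weight γ' = γ_sat − γ_w while the driving shear stress uses γ_sat:
FS = [c' + γ' z cos²β tanφ'] / [γ_sat z sinβ cosβ]
(For c' = 0 this reduces to FS = (γ'/γ_sat)·tanφ'/tanβ.)
γ' = 20.4 − 9.81 = 10.59 kN/m³
Numerator = 0.0 + 10.59·4.6·cos²9.5°·tan26.5° = 0.0 + 10.59·4.6·0.9728·0.4986 = 23.626 kPa
Denominator = 20.4·4.6·sin9.5°·cos9.5° = 20.4·4.6·0.1650·0.9863 = 15.276 kPa
FS = 23.626 / 15.276 = 1.547

FS = 1.55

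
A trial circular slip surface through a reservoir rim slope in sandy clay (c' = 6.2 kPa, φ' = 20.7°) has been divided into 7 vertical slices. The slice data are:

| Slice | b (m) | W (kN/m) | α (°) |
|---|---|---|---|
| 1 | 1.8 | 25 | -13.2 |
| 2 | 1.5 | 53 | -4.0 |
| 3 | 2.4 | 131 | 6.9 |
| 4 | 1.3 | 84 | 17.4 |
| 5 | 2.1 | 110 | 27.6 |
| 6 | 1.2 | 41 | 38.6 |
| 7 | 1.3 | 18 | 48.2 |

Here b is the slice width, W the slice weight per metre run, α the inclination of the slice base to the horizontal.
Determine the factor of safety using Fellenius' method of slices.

FS = 2.00

Ordinary method of slices: FS = Σ[c'·Δl_i + (W_i cosα_i)·tanφ'] / Σ W_i sinα_i, with Δl_i = b_i / cosα_i.
Slice 1: Δl = 1.8/cos(-13.2°) = 1.849 m; N'_1 = 25·cos(-13.2°) = 24.3; c'Δl = 11.46; W sinα = -5.7
Slice 2: Δl = 1.5/cos(-4.0°) = 1.504 m; N'_2 = 53·cos(-4.0°) = 52.9; c'Δl = 9.32; W sinα = -3.7
Slice 3: Δl = 2.4/cos6.9° = 2.418 m; N'_3 = 131·cos6.9° = 130.1; c'Δl = 14.99; W sinα = 15.7
Slice 4: Δl = 1.3/cos17.4° = 1.362 m; N'_4 = 84·cos17.4° = 80.2; c'Δl = 8.45; W sinα = 25.1
Slice 5: Δl = 2.1/cos27.6° = 2.370 m; N'_5 = 110·cos27.6° = 97.5; c'Δl = 14.69; W sinα = 51.0
Slice 6: Δl = 1.2/cos38.6° = 1.535 m; N'_6 = 41·cos38.6° = 32.0; c'Δl = 9.52; W sinα = 25.6
Slice 7: Δl = 1.3/cos48.2° = 1.950 m; N'_7 = 18·cos48.2° = 12.0; c'Δl = 12.09; W sinα = 13.4
Σc'Δl = 80.5 kN/m; ΣN' = 428.9 kN/m; ΣW sinα = 121.4 kN/m
Resisting = 80.5 + 428.9·tan20.7° = 80.5 + 162.1 = 242.6 kN/m
FS = 242.6 / 121.4 = 1.998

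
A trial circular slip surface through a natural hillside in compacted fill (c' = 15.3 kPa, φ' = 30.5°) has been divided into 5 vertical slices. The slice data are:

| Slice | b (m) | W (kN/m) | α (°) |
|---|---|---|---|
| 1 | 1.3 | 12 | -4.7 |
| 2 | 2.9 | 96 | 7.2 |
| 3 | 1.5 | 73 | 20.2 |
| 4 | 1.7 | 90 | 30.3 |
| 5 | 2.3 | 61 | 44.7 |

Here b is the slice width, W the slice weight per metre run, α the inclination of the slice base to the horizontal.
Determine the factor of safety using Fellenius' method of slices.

FS = 2.76

Ordinary method of slices: FS = Σ[c'·Δl_i + (W_i cosα_i)·tanφ'] / Σ W_i sinα_i, with Δl_i = b_i / cosα_i.
Slice 1: Δl = 1.3/cos(-4.7°) = 1.304 m; N'_1 = 12·cos(-4.7°) = 12.0; c'Δl = 19.96; W sinα = -1.0
Slice 2: Δl = 2.9/cos7.2° = 2.923 m; N'_2 = 96·cos7.2° = 95.2; c'Δl = 44.72; W sinα = 12.0
Slice 3: Δl = 1.5/cos20.2° = 1.598 m; N'_3 = 73·cos20.2° = 68.5; c'Δl = 24.45; W sinα = 25.2
Slice 4: Δl = 1.7/cos30.3° = 1.969 m; N'_4 = 90·cos30.3° = 77.7; c'Δl = 30.13; W sinα = 45.4
Slice 5: Δl = 2.3/cos44.7° = 3.236 m; N'_5 = 61·cos44.7° = 43.4; c'Δl = 49.51; W sinα = 42.9
Σc'Δl = 168.8 kN/m; ΣN' = 296.8 kN/m; ΣW sinα = 124.6 kN/m
Resisting = 168.8 + 296.8·tan30.5° = 168.8 + 174.8 = 343.6 kN/m
FS = 343.6 / 124.6 = 2.758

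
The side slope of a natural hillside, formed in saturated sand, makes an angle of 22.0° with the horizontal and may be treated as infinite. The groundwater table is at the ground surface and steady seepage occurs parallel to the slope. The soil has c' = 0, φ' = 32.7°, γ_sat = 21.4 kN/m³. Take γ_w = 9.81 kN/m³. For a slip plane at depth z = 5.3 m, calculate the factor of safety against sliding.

With seepage parallel to the slope and the water table at the surface, the effective normal stress on the slip plane uses the buoyant unit weight γ' = γ_sat − γ_w while the driving shear stress uses γ_sat:
FS = [c' + γ' z cos²β tanφ'] / [γ_sat z sinβ cosβ]
(For c' = 0 this reduces to FS = (γ'/γ_sat)·tanφ'/tanβ.)
γ' = 21.4 − 9.81 = 11.59 kN/m³
Numerator = 0.0 + 11.59·5.3·cos²22.0°·tan32.7° = 0.0 + 11.59·5.3·0.8597·0.6420 = 33.901 kPa
Denominator = 21.4·5.3·sin22.0°·cos22.0° = 21.4·5.3·0.3746·0.9272 = 39.394 kPa
FS = 33.901 / 39.394 = 0.861

FS = 0.86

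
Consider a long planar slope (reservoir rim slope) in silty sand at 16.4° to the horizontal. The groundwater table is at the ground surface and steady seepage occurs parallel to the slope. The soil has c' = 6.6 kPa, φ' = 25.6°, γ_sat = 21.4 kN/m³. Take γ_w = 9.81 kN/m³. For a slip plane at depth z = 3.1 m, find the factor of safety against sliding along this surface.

FS = 1.25

With seepage parallel to the slope and the water table at the surface, the effective normal stress on the slip plane uses the buoyant unit weight γ' = γ_sat − γ_w while the driving shear stress uses γ_sat:
FS = [c' + γ' z cos²β tanφ'] / [γ_sat z sinβ cosβ]
γ' = 21.4 − 9.81 = 11.59 kN/m³
Numerator = 6.6 + 11.59·3.1·cos²16.4°·tan25.6° = 6.6 + 11.59·3.1·0.9203·0.4791 = 22.442 kPa
Denominator = 21.4·3.1·sin16.4°·cos16.4° = 21.4·3.1·0.2823·0.9593 = 17.968 kPa
FS = 22.442 / 17.968 = 1.249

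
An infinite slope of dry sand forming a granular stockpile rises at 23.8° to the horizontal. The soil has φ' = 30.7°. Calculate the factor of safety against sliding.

For a dry cohesionless infinite slope the factor of safety is FS = tanφ' / tanβ.
FS = tan30.7° / tan23.8° = 0.5938 / 0.4411 = 1.346

FS = 1.35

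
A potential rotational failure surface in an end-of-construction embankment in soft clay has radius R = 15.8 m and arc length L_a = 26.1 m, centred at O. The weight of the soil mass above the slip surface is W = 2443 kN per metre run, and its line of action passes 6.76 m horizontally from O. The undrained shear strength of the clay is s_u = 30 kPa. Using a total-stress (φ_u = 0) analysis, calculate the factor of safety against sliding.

Taking moments about the centre O, the resisting moment is provided by the undrained shear strength acting along the arc:
M_R = s_u·L_a·R = 30·26.10·15.8 = 12371.4 kN·m/m
M_D = W·d = 2443·6.76 = 16514.7 kN·m/m
FS = M_R / M_D = 12371.4 / 16514.7 = 0.749

FS = 0.75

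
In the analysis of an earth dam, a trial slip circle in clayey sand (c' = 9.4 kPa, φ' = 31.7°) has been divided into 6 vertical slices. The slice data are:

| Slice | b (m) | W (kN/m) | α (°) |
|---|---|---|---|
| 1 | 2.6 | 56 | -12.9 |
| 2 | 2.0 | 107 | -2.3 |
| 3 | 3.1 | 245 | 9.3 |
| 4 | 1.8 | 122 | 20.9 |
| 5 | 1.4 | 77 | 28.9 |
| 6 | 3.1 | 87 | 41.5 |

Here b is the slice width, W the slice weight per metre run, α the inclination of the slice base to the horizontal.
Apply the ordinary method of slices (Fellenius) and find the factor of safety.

Ordinary method of slices: FS = Σ[c'·Δl_i + (W_i cosα_i)·tanφ'] / Σ W_i sinα_i, with Δl_i = b_i / cosα_i.
Slice 1: Δl = 2.6/cos(-12.9°) = 2.667 m; N'_1 = 56·cos(-12.9°) = 54.6; c'Δl = 25.07; W sinα = -12.5
Slice 2: Δl = 2.0/cos(-2.3°) = 2.002 m; N'_2 = 107·cos(-2.3°) = 106.9; c'Δl = 18.82; W sinα = -4.3
Slice 3: Δl = 3.1/cos9.3° = 3.141 m; N'_3 = 245·cos9.3° = 241.8; c'Δl = 29.53; W sinα = 39.6
Slice 4: Δl = 1.8/cos20.9° = 1.927 m; N'_4 = 122·cos20.9° = 114.0; c'Δl = 18.11; W sinα = 43.5
Slice 5: Δl = 1.4/cos28.9° = 1.599 m; N'_5 = 77·cos28.9° = 67.4; c'Δl = 15.03; W sinα = 37.2
Slice 6: Δl = 3.1/cos41.5° = 4.139 m; N'_6 = 87·cos41.5° = 65.2; c'Δl = 38.91; W sinα = 57.6
Σc'Δl = 145.5 kN/m; ΣN' = 649.8 kN/m; ΣW sinα = 161.2 kN/m
Resisting = 145.5 + 649.8·tan31.7° = 145.5 + 401.3 = 546.8 kN/m
FS = 546.8 / 161.2 = 3.393

FS = 3.39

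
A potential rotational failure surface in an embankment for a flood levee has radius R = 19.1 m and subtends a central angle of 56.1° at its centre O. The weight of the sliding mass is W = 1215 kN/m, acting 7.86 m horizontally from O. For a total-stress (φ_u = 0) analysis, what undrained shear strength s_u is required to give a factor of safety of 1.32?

s_u = 35.3 kPa

FS = s_u·L_a·R / (W·d), so s_u = FS·W·d / (L_a·R).
Arc length L_a = R·θ = 19.1·(56.1°·π/180) = 19.1·0.9791 = 18.70 m
s_u = 1.32·1215·7.86 / (18.70·19.1) = 12605.9 / 357.20 = 35.29 kPa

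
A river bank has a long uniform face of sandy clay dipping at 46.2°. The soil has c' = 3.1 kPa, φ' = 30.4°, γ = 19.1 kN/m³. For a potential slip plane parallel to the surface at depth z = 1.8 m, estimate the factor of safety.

FS = 0.74

For an infinite slope with a slip plane parallel to the surface (no pore pressure): FS = [c' + γz cos²β tanφ'] / [γz sinβ cosβ].
γz = 19.1·1.8 = 34.38 kN/m²
Numerator = 3.1 + 34.38·cos²46.2°·tan30.4° = 3.1 + 34.38·0.4791·0.5867 = 12.763 kPa
Denominator = 34.38·sin46.2°·cos46.2° = 34.38·0.7218·0.6921 = 17.175 kPa
FS = 12.763 / 17.175 = 0.743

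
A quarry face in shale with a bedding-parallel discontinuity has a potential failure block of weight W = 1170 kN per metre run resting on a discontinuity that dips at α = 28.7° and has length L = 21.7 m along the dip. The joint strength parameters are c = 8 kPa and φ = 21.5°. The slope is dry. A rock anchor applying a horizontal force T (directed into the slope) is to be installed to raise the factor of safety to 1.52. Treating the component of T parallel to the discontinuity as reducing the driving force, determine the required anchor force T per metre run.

Resolving forces along and normal to the sliding plane, with the horizontal anchor force T adding T·sinα to the effective normal force and T·cosα acting up the plane against the driving force:
FS = [cL + (W cosα + T sinα) tanφ] / [W sinα − T cosα]
Without the anchor: N' = 1026.3 kN/m, driving T_d = 561.9 kN/m, resisting R = 8·21.7 + 1026.3·tan21.5° = 577.9 kN/m, FS = 1.03.
Setting FS = 1.52 and solving for T:
1.52·(561.9 − T cos28.7°) = 577.9 + T sin28.7°·tan21.5°
T·(sin28.7°·tan21.5° + 1.52·cos28.7°) = 1.52·561.9 − 577.9
T·(0.4802·0.3939 + 1.52·0.8771) = 854.0 − 577.9 = 276.2
T·1.5224 = 276.2
T = 181.4 kN/m

T = 181 kN/m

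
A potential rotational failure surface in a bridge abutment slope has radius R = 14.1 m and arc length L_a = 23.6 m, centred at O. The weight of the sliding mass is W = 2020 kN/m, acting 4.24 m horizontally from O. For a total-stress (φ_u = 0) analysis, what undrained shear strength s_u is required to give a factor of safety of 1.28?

s_u = 32.9 kPa

FS = s_u·L_a·R / (W·d), so s_u = FS·W·d / (L_a·R).
s_u = 1.28·2020·4.24 / (23.60·14.1) = 10962.9 / 332.76 = 32.95 kPa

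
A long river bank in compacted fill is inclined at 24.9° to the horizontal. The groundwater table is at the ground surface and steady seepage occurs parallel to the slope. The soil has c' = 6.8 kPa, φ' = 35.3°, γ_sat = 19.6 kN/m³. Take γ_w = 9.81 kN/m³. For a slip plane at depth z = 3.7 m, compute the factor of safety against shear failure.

With seepage parallel to the slope and the water table at the surface, the effective normal stress on the slip plane uses the buoyant unit weight γ' = γ_sat − γ_w while the driving shear stress uses γ_sat:
FS = [c' + γ' z cos²β tanφ'] / [γ_sat z sinβ cosβ]
γ' = 19.6 − 9.81 = 9.79 kN/m³
Numerator = 6.8 + 9.79·3.7·cos²24.9°·tan35.3° = 6.8 + 9.79·3.7·0.8227·0.7080 = 27.901 kPa
Denominator = 19.6·3.7·sin24.9°·cos24.9° = 19.6·3.7·0.4210·0.9070 = 27.695 kPa
FS = 27.901 / 27.695 = 1.007

FS = 1.01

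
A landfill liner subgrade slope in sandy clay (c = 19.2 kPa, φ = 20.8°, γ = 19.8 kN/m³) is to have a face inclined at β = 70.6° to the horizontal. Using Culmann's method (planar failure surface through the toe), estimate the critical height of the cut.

H_c = 9.65 m

Culmann's analysis gives the critical failure plane at α_cr = (β + φ)/2 = (70.6 + 20.8)/2 = 45.7°, and the critical height
H_c = (4c/γ) · sinβ cosφ / [1 − cos(β − φ)]
    = (4·19.2/19.8) · sin70.6°·cos20.8° / [1 − cos(49.8°)]
    = 3.879 · 0.9432·0.9348 / [1 − 0.6455]
    = 3.879 · 0.8817 / 0.3545
    = 9.65 m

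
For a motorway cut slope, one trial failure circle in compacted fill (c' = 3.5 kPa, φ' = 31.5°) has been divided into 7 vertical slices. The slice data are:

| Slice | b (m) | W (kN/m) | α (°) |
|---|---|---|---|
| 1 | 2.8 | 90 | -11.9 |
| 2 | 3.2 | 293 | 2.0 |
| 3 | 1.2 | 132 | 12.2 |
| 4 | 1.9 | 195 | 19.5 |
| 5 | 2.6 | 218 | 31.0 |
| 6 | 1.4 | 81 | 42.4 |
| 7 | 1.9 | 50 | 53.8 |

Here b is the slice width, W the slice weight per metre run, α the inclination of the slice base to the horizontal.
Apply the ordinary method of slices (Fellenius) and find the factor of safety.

Ordinary method of slices: FS = Σ[c'·Δl_i + (W_i cosα_i)·tanφ'] / Σ W_i sinα_i, with Δl_i = b_i / cosα_i.
Slice 1: Δl = 2.8/cos(-11.9°) = 2.861 m; N'_1 = 90·cos(-11.9°) = 88.1; c'Δl = 10.02; W sinα = -18.6
Slice 2: Δl = 3.2/cos2.0° = 3.202 m; N'_2 = 293·cos2.0° = 292.8; c'Δl = 11.21; W sinα = 10.2
Slice 3: Δl = 1.2/cos12.2° = 1.228 m; N'_3 = 132·cos12.2° = 129.0; c'Δl = 4.30; W sinα = 27.9
Slice 4: Δl = 1.9/cos19.5° = 2.016 m; N'_4 = 195·cos19.5° = 183.8; c'Δl = 7.05; W sinα = 65.1
Slice 5: Δl = 2.6/cos31.0° = 3.033 m; N'_5 = 218·cos31.0° = 186.9; c'Δl = 10.62; W sinα = 112.3
Slice 6: Δl = 1.4/cos42.4° = 1.896 m; N'_6 = 81·cos42.4° = 59.8; c'Δl = 6.64; W sinα = 54.6
Slice 7: Δl = 1.9/cos53.8° = 3.217 m; N'_7 = 50·cos53.8° = 29.5; c'Δl = 11.26; W sinα = 40.3
Σc'Δl = 61.1 kN/m; ΣN' = 969.9 kN/m; ΣW sinα = 291.9 kN/m
Resisting = 61.1 + 969.9·tan31.5° = 61.1 + 594.4 = 655.5 kN/m
FS = 655.5 / 291.9 = 2.245

FS = 2.25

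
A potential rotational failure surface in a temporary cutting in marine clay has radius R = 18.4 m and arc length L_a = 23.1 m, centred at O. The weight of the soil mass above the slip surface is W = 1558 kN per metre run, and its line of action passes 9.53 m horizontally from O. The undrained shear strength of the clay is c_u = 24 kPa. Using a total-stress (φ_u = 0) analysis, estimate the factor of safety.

Taking moments about the centre O, the resisting moment is provided by the undrained shear strength acting along the arc:
M_R = c_u·L_a·R = 24·23.10·18.4 = 10201.0 kN·m/m
M_D = W·d = 1558·9.53 = 14847.7 kN·m/m
FS = M_R / M_D = 10201.0 / 14847.7 = 0.687

FS = 0.69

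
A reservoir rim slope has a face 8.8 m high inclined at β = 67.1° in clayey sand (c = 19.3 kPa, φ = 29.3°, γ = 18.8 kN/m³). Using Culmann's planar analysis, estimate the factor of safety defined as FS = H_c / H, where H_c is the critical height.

H_c = (4c/γ) · sinβ cosφ / [1 − cos(β − φ)]
    = (4·19.3/18.8) · sin67.1°·cos29.3° / [1 − cos37.8°]
    = 4.106 · 0.8033 / 0.2098 = 15.72 m
FS = H_c / H = 15.72 / 8.8 = 1.786

FS = 1.79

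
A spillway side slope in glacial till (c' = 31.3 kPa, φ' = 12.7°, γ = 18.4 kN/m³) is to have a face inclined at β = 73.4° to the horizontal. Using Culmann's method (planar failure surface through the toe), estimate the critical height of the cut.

Culmann's analysis gives the critical failure plane at α_cr = (β + φ')/2 = (73.4 + 12.7)/2 = 43.1°, and the critical height
H_c = (4c'/γ) · sinβ cosφ' / [1 − cos(β − φ')]
    = (4·31.3/18.4) · sin73.4°·cos12.7° / [1 − cos(60.7°)]
    = 6.804 · 0.9583·0.9755 / [1 − 0.4894]
    = 6.804 · 0.9349 / 0.5106
    = 12.46 m

H_c = 12.46 m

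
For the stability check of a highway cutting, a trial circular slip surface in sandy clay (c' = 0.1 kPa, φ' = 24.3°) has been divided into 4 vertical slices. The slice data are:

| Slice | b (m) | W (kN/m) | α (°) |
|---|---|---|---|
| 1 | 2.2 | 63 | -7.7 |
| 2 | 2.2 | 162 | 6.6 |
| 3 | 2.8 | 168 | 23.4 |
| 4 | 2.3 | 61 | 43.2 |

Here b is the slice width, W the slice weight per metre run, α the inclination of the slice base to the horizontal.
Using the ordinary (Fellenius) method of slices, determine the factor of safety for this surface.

Ordinary method of slices: FS = Σ[c'·Δl_i + (W_i cosα_i)·tanφ'] / Σ W_i sinα_i, with Δl_i = b_i / cosα_i.
Slice 1: Δl = 2.2/cos(-7.7°) = 2.220 m; N'_1 = 63·cos(-7.7°) = 62.4; c'Δl = 0.22; W sinα = -8.4
Slice 2: Δl = 2.2/cos6.6° = 2.215 m; N'_2 = 162·cos6.6° = 160.9; c'Δl = 0.22; W sinα = 18.6
Slice 3: Δl = 2.8/cos23.4° = 3.051 m; N'_3 = 168·cos23.4° = 154.2; c'Δl = 0.31; W sinα = 66.7
Slice 4: Δl = 2.3/cos43.2° = 3.155 m; N'_4 = 61·cos43.2° = 44.5; c'Δl = 0.32; W sinα = 41.8
Σc'Δl = 1.1 kN/m; ΣN' = 422.0 kN/m; ΣW sinα = 118.7 kN/m
Resisting = 1.1 + 422.0·tan24.3° = 1.1 + 190.5 = 191.6 kN/m
FS = 191.6 / 118.7 = 1.615

FS = 1.61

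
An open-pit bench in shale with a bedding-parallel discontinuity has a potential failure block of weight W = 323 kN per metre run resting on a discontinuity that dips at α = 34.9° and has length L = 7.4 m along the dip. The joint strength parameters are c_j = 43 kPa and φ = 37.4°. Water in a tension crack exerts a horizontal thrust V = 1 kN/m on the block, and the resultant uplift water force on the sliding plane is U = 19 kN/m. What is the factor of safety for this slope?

Resolving the block weight along and normal to the plane and applying the Mohr–Coulomb strength on the joint:
N' = W cosα − U − V sinα = 323·cos34.9° − 19 − 1·sin34.9° = 245.3 kN/m
Driving force T = W sinα + V cosα = 323·sin34.9° + 1·cos34.9° = 185.6 kN/m
Resisting force R = c_j·L + N'·tanφ = 43·7.4 + 245.3·tan37.4° = 318.2 + 187.6 = 505.8 kN/m
FS = R / T = 505.8 / 185.6 = 2.725

FS = 2.72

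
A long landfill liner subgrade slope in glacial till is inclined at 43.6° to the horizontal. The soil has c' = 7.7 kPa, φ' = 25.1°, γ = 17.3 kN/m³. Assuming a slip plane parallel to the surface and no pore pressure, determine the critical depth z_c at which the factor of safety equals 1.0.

z_c = 1.75 m

Setting FS = 1.00 in FS = [c' + γz cos²β tanφ'] / [γz sinβ cosβ] and solving for z:
z = c' / [γ cosβ (FS·sinβ − cosβ·tanφ')]
  = 7.7 / [17.3·cos43.6°·(1.00·sin43.6° − cos43.6°·tan25.1°)]
  = 7.7 / [17.3·0.7242·(1.00·0.6896 − 0.7242·0.4684)]
  = 7.7 / 4.3898 = 1.754 m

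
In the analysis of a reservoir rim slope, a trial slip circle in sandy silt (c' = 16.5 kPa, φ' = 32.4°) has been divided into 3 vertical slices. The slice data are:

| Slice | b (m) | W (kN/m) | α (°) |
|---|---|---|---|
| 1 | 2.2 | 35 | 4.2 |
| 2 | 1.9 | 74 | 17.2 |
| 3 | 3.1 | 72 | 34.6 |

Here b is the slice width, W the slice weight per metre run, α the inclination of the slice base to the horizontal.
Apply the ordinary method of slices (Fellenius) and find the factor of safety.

FS = 3.61

Ordinary method of slices: FS = Σ[c'·Δl_i + (W_i cosα_i)·tanφ'] / Σ W_i sinα_i, with Δl_i = b_i / cosα_i.
Slice 1: Δl = 2.2/cos4.2° = 2.206 m; N'_1 = 35·cos4.2° = 34.9; c'Δl = 36.40; W sinα = 2.6
Slice 2: Δl = 1.9/cos17.2° = 1.989 m; N'_2 = 74·cos17.2° = 70.7; c'Δl = 32.82; W sinα = 21.9
Slice 3: Δl = 3.1/cos34.6° = 3.766 m; N'_3 = 72·cos34.6° = 59.3; c'Δl = 62.14; W sinα = 40.9
Σc'Δl = 131.4 kN/m; ΣN' = 164.9 kN/m; ΣW sinα = 65.3 kN/m
Resisting = 131.4 + 164.9·tan32.4° = 131.4 + 104.6 = 236.0 kN/m
FS = 236.0 / 65.3 = 3.612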